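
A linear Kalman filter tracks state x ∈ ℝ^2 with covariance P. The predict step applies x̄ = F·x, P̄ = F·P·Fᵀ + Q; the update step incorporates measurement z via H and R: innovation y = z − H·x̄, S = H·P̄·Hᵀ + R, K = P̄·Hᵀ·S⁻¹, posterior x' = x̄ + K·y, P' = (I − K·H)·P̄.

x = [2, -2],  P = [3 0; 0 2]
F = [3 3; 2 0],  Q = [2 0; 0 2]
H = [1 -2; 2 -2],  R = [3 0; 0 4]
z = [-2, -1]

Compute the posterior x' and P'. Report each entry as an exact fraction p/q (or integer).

x̄ = F·x = [0, 4]
P̄ = F·P·Fᵀ + Q = [47 18; 18 14]
y = z − H·x̄ = [6, 7]
S = H·P̄·Hᵀ + R = [34 42; 42 104]
K = P̄·Hᵀ·S⁻¹ = [-323/443 755/886; -344/443 173/443]
x' = x̄ + K·y = [1409/886, 919/443]
P' = (I − K·H)·P̄ = [2479/443 1724/443; 1724/443 1378/443]

x' = [1409/886, 919/443]
P' = [2479/443 1724/443; 1724/443 1378/443]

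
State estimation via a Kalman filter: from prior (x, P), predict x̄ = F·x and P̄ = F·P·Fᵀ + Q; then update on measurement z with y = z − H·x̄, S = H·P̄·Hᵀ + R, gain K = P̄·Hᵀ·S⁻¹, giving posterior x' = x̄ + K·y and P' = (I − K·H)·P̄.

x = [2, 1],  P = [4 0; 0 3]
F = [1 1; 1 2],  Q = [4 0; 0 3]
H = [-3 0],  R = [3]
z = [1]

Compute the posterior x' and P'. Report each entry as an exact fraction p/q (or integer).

x' = [-4/17, 18/17]
P' = [11/34 5/17; 5/17 173/17]

x̄ = F·x = [3, 4]
P̄ = F·P·Fᵀ + Q = [11 10; 10 19]
y = z − H·x̄ = [10]
S = H·P̄·Hᵀ + R = [102]
K = P̄·Hᵀ·S⁻¹ = [-11/34; -5/17]
x' = x̄ + K·y = [-4/17, 18/17]
P' = (I − K·H)·P̄ = [11/34 5/17; 5/17 173/17]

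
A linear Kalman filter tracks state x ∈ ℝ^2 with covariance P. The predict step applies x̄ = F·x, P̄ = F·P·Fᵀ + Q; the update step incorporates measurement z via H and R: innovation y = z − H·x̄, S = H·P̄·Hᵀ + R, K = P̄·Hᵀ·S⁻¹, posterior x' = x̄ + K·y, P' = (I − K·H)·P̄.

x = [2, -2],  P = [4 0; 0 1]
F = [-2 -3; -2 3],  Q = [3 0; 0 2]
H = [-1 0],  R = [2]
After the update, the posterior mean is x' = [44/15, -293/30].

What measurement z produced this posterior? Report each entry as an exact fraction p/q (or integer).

z = [-3]

x̄ = F·x = [2, -10]
P̄ = F·P·Fᵀ + Q = [28 7; 7 27]
S = H·P̄·Hᵀ + R = [30]
K = P̄·Hᵀ·S⁻¹ = [-14/15; -7/30]
x' − x̄ = [14/15, 7/30] = K·y
y = (KᵀK)⁻¹·Kᵀ·(x' − x̄) = [-1]
z = y + H·x̄ = [-1] + [-2] = [-3]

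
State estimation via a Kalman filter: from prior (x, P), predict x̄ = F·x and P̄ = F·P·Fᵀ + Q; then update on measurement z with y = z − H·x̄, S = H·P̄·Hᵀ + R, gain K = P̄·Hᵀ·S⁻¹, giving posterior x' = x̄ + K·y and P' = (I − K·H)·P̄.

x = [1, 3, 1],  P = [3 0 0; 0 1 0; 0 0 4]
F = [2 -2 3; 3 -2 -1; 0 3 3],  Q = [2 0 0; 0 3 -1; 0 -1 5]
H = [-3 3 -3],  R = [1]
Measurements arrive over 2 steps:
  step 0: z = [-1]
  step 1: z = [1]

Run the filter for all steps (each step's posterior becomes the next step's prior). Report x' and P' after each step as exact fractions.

step 0: x̄ = F·x = [-1, -4, 12]
step 0: P̄ = F·P·Fᵀ + Q = [54 10 30; 10 38 -19; 30 -19 50]
step 0: y = z − H·x̄ = [44]
step 0: S = H·P̄·Hᵀ + R = [1981]
step 0: K = P̄·Hᵀ·S⁻¹ = [-222/1981; 141/1981; -297/1981]
step 0: x' = x̄ + K·y = [-11749/1981, -1720/1981, 10704/1981]
step 0: P' = (I − K·H)·P̄ = [57690/1981 51112/1981 -6504/1981; 51112/1981 55397/1981 4238/1981; -6504/1981 4238/1981 10841/1981]
step 1: x̄ = F·x = [1722/283, -6073/283, 26952/1981]
step 1: P̄ = F·P·Fᵀ + Q = [2297/283 -5485/283 6507/283; -5485/283 28602/283 -508/283; 6507/283 -508/283 682331/1981]
step 1: y = z − H·x̄ = [246532/1981]
step 1: S = H·P̄·Hᵀ + R = [9664597/1981]
step 1: K = P̄·Hᵀ·S⁻¹ = [-300069/9664597; 726495/9664597; -2194308/9664597]
step 1: x' = x̄ + K·y = [21464130/9664597, -116985067/9664597, -141588552/9664597]
step 1: P' = (I − K·H)·P̄ = [32991242/9664597 -77270860/9664597 -110162079/9664597; -77270860/9664597 710344593/9664597 787373288/9664597; -110162079/9664597 787373288/9664597 898266803/9664597]

step 0: x' = [-11749/1981, -1720/1981, 10704/1981], P' = [57690/1981 51112/1981 -6504/1981; 51112/1981 55397/1981 4238/1981; -6504/1981 4238/1981 10841/1981]
step 1: x' = [21464130/9664597, -116985067/9664597, -141588552/9664597], P' = [32991242/9664597 -77270860/9664597 -110162079/9664597; -77270860/9664597 710344593/9664597 787373288/9664597; -110162079/9664597 787373288/9664597 898266803/9664597]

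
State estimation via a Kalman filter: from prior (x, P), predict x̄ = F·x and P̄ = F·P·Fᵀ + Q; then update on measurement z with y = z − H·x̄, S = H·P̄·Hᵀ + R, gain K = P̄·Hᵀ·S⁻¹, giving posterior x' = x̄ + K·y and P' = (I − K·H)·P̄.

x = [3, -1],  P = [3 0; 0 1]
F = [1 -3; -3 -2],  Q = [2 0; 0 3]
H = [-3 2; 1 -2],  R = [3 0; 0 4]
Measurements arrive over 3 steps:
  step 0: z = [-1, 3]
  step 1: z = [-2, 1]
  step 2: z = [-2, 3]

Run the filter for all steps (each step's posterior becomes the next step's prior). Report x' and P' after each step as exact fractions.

step 0: x̄ = F·x = [6, -7]
step 0: P̄ = F·P·Fᵀ + Q = [14 -3; -3 34]
step 0: y = z − H·x̄ = [31, -17]
step 0: S = H·P̄·Hᵀ + R = [301 -202; -202 166]
step 0: K = P̄·Hᵀ·S⁻¹ = [-1964/4581 -1838/4581; -260/1527 -1939/3054]
step 0: x' = x̄ + K·y = [-2152/4581, -4535/3054]
step 0: P' = (I − K·H)·P̄ = [6622/4581 2329/1527; 2329/1527 2069/1018]
step 1: x̄ = F·x = [36511/9162, 2229/509]
step 1: P̄ = F·P·Fᵀ + Q = [115313/9162 9434/509; 9434/509 21603/509]
step 1: y = z − H·x̄ = [3655/3054, 52895/9162]
step 1: S = H·P̄·Hᵀ + R = [64775/1018 -180953/3054; -180953/3054 1028129/9162]
step 1: K = P̄·Hᵀ·S⁻¹ = [-4666444/11084829 -1627445/3694943; -1971316/11084829 -2531644/3694943]
step 1: x' = x̄ + K·y = [10401607/11084829, 2335309/11084829]
step 1: P' = (I − K·H)·P̄ = [5588112/3694943 6048946/3694943; 6048946/3694943 8087761/3694943]
step 2: x̄ = F·x = [3395680/11084829, -35875439/11084829]
step 2: P̄ = F·P·Fᵀ + Q = [49474171/3694943 74104852/3694943; 74104852/3694943 166316233/3694943]
step 2: y = z − H·x̄ = [59768260/11084829, -41892071/11084829]
step 2: S = H·P̄·Hᵀ + R = [232359076/3694943 -220848629/3694943; -220848629/3694943 433099467/3694943]
step 2: K = P̄·Hᵀ·S⁻¹ = [-5926417420/14035527757 -6221772783/14035527757; -2521511452/14035527757 -9663932118/14035527757]
step 2: x' = x̄ + K·y = [-4141565843/14035527757, -22498763085/14035527757]
step 2: P' = (I − K·H)·P̄ = [21333171696/14035527757 23110131414/14035527757; 23110131414/14035527757 30882929943/14035527757]

step 0: x' = [-2152/4581, -4535/3054], P' = [6622/4581 2329/1527; 2329/1527 2069/1018]
step 1: x' = [10401607/11084829, 2335309/11084829], P' = [5588112/3694943 6048946/3694943; 6048946/3694943 8087761/3694943]
step 2: x' = [-4141565843/14035527757, -22498763085/14035527757], P' = [21333171696/14035527757 23110131414/14035527757; 23110131414/14035527757 30882929943/14035527757]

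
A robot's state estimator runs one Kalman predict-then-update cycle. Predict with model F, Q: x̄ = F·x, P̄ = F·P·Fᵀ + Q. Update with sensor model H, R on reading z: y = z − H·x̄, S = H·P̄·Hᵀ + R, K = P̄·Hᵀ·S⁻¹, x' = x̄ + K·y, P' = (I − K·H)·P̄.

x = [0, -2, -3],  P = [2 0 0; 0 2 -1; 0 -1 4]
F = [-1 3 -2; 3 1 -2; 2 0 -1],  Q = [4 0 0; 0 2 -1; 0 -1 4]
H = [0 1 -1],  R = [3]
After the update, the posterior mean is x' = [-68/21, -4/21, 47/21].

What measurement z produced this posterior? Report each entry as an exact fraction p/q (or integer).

x̄ = F·x = [0, 4, 3]
P̄ = F·P·Fᵀ + Q = [52 24 7; 24 42 20; 7 20 16]
S = H·P̄·Hᵀ + R = [21]
K = P̄·Hᵀ·S⁻¹ = [17/21; 22/21; 4/21]
x' − x̄ = [-68/21, -88/21, -16/21] = K·y
y = (KᵀK)⁻¹·Kᵀ·(x' − x̄) = [-4]
z = y + H·x̄ = [-4] + [1] = [-3]

z = [-3]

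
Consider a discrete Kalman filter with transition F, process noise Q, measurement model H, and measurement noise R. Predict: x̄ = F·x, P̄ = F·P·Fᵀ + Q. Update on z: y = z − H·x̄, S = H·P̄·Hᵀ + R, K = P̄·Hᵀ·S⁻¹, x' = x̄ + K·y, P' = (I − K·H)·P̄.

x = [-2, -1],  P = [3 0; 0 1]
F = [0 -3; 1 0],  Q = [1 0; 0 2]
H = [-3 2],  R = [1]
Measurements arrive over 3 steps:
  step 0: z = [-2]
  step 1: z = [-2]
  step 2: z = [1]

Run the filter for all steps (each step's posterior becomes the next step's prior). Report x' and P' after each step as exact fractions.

step 0: x̄ = F·x = [3, -2]
step 0: P̄ = F·P·Fᵀ + Q = [10 0; 0 5]
step 0: y = z − H·x̄ = [11]
step 0: S = H·P̄·Hᵀ + R = [111]
step 0: K = P̄·Hᵀ·S⁻¹ = [-10/37; 10/111]
step 0: x' = x̄ + K·y = [1/37, -112/111]
step 0: P' = (I − K·H)·P̄ = [70/37 100/37; 100/37 455/111]
step 1: x̄ = F·x = [112/37, 1/37]
step 1: P̄ = F·P·Fᵀ + Q = [1402/37 -300/37; -300/37 144/37]
step 1: y = z − H·x̄ = [260/37]
step 1: S = H·P̄·Hᵀ + R = [16831/37]
step 1: K = P̄·Hᵀ·S⁻¹ = [-4806/16831; 1188/16831]
step 1: x' = x̄ + K·y = [17176/16831, 8803/16831]
step 1: P' = (I − K·H)·P̄ = [13498/16831 17844/16831; 17844/16831 27360/16831]
step 2: x̄ = F·x = [-26409/16831, 17176/16831]
step 2: P̄ = F·P·Fᵀ + Q = [263071/16831 -53532/16831; -53532/16831 47160/16831]
step 2: y = z − H·x̄ = [-96748/16831]
step 2: S = H·P̄·Hᵀ + R = [3215494/16831]
step 2: K = P̄·Hᵀ·S⁻¹ = [-896277/3215494; 127458/1607747]
step 2: x' = x̄ + K·y = [53325/1607747, 908048/1607747]
step 2: P' = (I − K·H)·P̄ = [2530495/3215494 1673802/1607747; 1673802/1607747 2574432/1607747]

step 0: x' = [1/37, -112/111], P' = [70/37 100/37; 100/37 455/111]
step 1: x' = [17176/16831, 8803/16831], P' = [13498/16831 17844/16831; 17844/16831 27360/16831]
step 2: x' = [53325/1607747, 908048/1607747], P' = [2530495/3215494 1673802/1607747; 1673802/1607747 2574432/1607747]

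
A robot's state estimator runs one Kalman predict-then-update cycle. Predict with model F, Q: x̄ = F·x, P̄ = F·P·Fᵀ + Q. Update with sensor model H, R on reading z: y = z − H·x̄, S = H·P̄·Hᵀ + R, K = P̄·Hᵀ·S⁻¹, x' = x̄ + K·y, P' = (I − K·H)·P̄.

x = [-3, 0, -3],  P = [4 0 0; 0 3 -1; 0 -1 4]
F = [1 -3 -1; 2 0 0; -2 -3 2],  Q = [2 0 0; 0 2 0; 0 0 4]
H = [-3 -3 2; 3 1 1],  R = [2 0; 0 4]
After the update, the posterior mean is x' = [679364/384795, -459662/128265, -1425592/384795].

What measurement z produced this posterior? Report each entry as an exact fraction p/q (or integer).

z = [-2, -2]

x̄ = F·x = [0, -6, 0]
P̄ = F·P·Fᵀ + Q = [31 8 14; 8 18 -16; 14 -16 75]
S = H·P̄·Hᵀ + R = [911 -221; -221 476]
K = P̄·Hᵀ·S⁻¹ = [-997/22635 85096/384795; -914/7545 -208/128265; 5681/22635 126487/384795]
x' − x̄ = [679364/384795, 309928/128265, -1425592/384795] = K·y
y = (KᵀK)⁻¹·Kᵀ·(x' − x̄) = [-20, 4]
z = y + H·x̄ = [-20, 4] + [18, -6] = [-2, -2]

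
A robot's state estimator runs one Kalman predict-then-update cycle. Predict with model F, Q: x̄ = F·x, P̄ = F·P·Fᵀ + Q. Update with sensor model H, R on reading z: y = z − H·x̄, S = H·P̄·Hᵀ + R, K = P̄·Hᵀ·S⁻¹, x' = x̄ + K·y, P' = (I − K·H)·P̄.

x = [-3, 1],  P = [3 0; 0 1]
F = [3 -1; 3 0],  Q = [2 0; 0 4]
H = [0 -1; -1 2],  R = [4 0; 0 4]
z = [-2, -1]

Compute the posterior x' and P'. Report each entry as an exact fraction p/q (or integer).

x' = [-5/7, -34/105]
P' = [60/7 136/35; 136/35 52/21]

x̄ = F·x = [-10, -9]
P̄ = F·P·Fᵀ + Q = [30 27; 27 31]
y = z − H·x̄ = [-11, 7]
S = H·P̄·Hᵀ + R = [35 -35; -35 50]
K = P̄·Hᵀ·S⁻¹ = [-34/35 -1/5; -13/21 4/15]
x' = x̄ + K·y = [-5/7, -34/105]
P' = (I − K·H)·P̄ = [60/7 136/35; 136/35 52/21]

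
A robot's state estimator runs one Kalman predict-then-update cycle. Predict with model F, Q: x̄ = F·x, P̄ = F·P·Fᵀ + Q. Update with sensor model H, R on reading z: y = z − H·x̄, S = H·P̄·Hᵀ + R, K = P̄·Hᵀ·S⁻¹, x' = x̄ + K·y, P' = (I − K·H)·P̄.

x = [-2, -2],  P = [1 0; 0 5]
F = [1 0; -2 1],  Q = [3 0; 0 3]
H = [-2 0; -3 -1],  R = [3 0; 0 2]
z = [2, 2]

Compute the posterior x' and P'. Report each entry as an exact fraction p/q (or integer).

x' = [-188/161, 244/161]
P' = [78/161 -204/161; -204/161 806/161]

x̄ = F·x = [-2, 2]
P̄ = F·P·Fᵀ + Q = [4 -2; -2 12]
y = z − H·x̄ = [-2, -2]
S = H·P̄·Hᵀ + R = [19 20; 20 38]
K = P̄·Hᵀ·S⁻¹ = [-52/161 -15/161; 136/161 -97/161]
x' = x̄ + K·y = [-188/161, 244/161]
P' = (I − K·H)·P̄ = [78/161 -204/161; -204/161 806/161]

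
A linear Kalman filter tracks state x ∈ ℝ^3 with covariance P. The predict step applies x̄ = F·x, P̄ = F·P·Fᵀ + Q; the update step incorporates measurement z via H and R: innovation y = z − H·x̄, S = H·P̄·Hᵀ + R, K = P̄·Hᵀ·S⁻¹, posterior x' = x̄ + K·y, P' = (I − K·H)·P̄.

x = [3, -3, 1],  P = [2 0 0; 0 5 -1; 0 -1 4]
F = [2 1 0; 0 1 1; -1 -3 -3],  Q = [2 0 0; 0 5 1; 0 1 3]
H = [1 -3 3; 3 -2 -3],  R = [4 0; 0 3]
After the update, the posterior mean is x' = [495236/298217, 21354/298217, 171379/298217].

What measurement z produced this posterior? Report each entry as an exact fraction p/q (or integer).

x̄ = F·x = [3, -2, 3]
P̄ = F·P·Fᵀ + Q = [15 4 -16; 4 12 -20; -16 -20 68]
S = H·P̄·Hᵀ + R = [979 -695; -695 798]
K = P̄·Hᵀ·S⁻¹ = [23165/298217 51940/298217; -40056/298217 -16948/298217; 50564/298217 -35188/298217]
x' − x̄ = [-399415/298217, 617788/298217, -723272/298217] = K·y
y = (KᵀK)⁻¹·Kᵀ·(x' − x̄) = [-15, -1]
z = y + H·x̄ = [-15, -1] + [18, 4] = [3, 3]

z = [3, 3]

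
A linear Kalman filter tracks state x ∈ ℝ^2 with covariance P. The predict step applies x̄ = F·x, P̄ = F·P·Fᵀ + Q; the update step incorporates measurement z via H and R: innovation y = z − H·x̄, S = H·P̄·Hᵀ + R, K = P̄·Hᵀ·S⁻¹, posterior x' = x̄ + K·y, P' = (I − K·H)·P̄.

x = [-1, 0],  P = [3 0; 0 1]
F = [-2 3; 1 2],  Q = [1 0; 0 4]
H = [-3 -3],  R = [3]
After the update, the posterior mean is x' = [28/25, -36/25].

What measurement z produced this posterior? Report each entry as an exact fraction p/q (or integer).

x̄ = F·x = [2, -1]
P̄ = F·P·Fᵀ + Q = [22 0; 0 11]
S = H·P̄·Hᵀ + R = [300]
K = P̄·Hᵀ·S⁻¹ = [-11/50; -11/100]
x' − x̄ = [-22/25, -11/25] = K·y
y = (KᵀK)⁻¹·Kᵀ·(x' − x̄) = [4]
z = y + H·x̄ = [4] + [-3] = [1]

z = [1]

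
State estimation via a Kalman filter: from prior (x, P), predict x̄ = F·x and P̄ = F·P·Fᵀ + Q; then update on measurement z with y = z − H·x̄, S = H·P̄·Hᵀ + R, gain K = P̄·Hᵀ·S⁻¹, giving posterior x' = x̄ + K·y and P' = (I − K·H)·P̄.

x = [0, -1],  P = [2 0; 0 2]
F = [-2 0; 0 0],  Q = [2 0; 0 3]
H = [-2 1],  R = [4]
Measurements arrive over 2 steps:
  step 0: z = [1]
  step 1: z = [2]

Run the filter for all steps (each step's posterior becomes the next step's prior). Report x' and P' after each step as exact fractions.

step 0: x̄ = F·x = [0, 0]
step 0: P̄ = F·P·Fᵀ + Q = [10 0; 0 3]
step 0: y = z − H·x̄ = [1]
step 0: S = H·P̄·Hᵀ + R = [47]
step 0: K = P̄·Hᵀ·S⁻¹ = [-20/47; 3/47]
step 0: x' = x̄ + K·y = [-20/47, 3/47]
step 0: P' = (I − K·H)·P̄ = [70/47 60/47; 60/47 132/47]
step 1: x̄ = F·x = [40/47, 0]
step 1: P̄ = F·P·Fᵀ + Q = [374/47 0; 0 3]
step 1: y = z − H·x̄ = [174/47]
step 1: S = H·P̄·Hᵀ + R = [1825/47]
step 1: K = P̄·Hᵀ·S⁻¹ = [-748/1825; 141/1825]
step 1: x' = x̄ + K·y = [-1216/1825, 522/1825]
step 1: P' = (I − K·H)·P̄ = [2618/1825 2244/1825; 2244/1825 5052/1825]

step 0: x' = [-20/47, 3/47], P' = [70/47 60/47; 60/47 132/47]
step 1: x' = [-1216/1825, 522/1825], P' = [2618/1825 2244/1825; 2244/1825 5052/1825]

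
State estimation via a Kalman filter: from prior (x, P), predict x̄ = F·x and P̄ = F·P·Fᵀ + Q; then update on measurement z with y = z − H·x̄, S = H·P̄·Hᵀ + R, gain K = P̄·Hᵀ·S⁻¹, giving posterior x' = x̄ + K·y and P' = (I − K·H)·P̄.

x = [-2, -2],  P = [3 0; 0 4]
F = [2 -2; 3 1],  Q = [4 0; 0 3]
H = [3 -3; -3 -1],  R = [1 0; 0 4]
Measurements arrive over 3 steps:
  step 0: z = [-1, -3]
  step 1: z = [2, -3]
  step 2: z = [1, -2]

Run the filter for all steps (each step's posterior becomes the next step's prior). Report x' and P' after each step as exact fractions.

step 0: x' = [44707/72157, 66920/72157], P' = [18342/72157 16322/72157; 16322/72157 22298/72157]
step 1: x' = [107576902/118107837, 100527203/354323511], P' = [9308348/39369279 24525076/118107837; 24525076/118107837 102336056/354323511]
step 2: x' = [235210963454/333721873705, 133743385416/333721873705], P' = [78819578692/333721873705 69179030884/333721873705; 69179030884/333721873705 19243923464/66744374741]

step 0: x̄ = F·x = [0, -8]
step 0: P̄ = F·P·Fᵀ + Q = [32 10; 10 34]
step 0: y = z − H·x̄ = [-25, -11]
step 0: S = H·P̄·Hᵀ + R = [415 -126; -126 386]
step 0: K = P̄·Hᵀ·S⁻¹ = [6060/72157 -17837/72157; -17928/72157 -17816/72157]
step 0: x' = x̄ + K·y = [44707/72157, 66920/72157]
step 0: P' = (I − K·H)·P̄ = [18342/72157 16322/72157; 16322/72157 22298/72157]
step 1: x̄ = F·x = [-44426/72157, 201041/72157]
step 1: P̄ = F·P·Fᵀ + Q = [320612/72157 168/72157; 168/72157 501779/72157]
step 1: y = z − H·x̄ = [880715/72157, -148708/72157]
step 1: S = H·P̄·Hᵀ + R = [7470652/72157 -1379163/72157; -1379163/72157 3676923/72157]
step 1: K = P̄·Hᵀ·S⁻¹ = [3399968/39369279 -27075052/118107837; -28760828/118107837 -80765435/354323511]
step 1: x' = x̄ + K·y = [107576902/118107837, 100527203/354323511]
step 1: P' = (I − K·H)·P̄ = [9308348/39369279 24525076/118107837; 24525076/118107837 102336056/354323511]
step 2: x̄ = F·x = [444407006/354323511, 1068719321/354323511]
step 2: P̄ = F·P·Fᵀ + Q = [1573136972/354323511 3677768/354323511; 3677768/354323511 2360734145/354323511]
step 2: y = z − H·x̄ = [82491128/13123093, 1693293317/354323511]
step 2: S = H·P̄·Hᵀ + R = [1321961620/13123093 -261257915/13123093; -261257915/13123093 17958327545/354323511]
step 2: K = P̄·Hᵀ·S⁻¹ = [28921643424/333721873705 -15281888348/66744374741; -81121759308/333721873705 -75939177493/333721873705]
step 2: x' = x̄ + K·y = [235210963454/333721873705, 133743385416/333721873705]
step 2: P' = (I − K·H)·P̄ = [78819578692/333721873705 69179030884/333721873705; 69179030884/333721873705 19243923464/66744374741]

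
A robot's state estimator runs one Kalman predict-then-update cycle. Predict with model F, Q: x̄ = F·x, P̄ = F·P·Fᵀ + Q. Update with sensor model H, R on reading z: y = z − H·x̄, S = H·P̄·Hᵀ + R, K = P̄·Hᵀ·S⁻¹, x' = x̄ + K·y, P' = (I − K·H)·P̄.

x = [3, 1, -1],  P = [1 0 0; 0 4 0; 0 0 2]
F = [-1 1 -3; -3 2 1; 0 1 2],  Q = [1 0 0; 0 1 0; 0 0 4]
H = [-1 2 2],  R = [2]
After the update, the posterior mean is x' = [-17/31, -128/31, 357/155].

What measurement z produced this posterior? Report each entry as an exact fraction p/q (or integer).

z = [-3]

x̄ = F·x = [1, -8, -1]
P̄ = F·P·Fᵀ + Q = [24 5 -8; 5 28 12; -8 12 16]
S = H·P̄·Hᵀ + R = [310]
K = P̄·Hᵀ·S⁻¹ = [-3/31; 15/62; 32/155]
x' − x̄ = [-48/31, 120/31, 512/155] = K·y
y = (KᵀK)⁻¹·Kᵀ·(x' − x̄) = [16]
z = y + H·x̄ = [16] + [-19] = [-3]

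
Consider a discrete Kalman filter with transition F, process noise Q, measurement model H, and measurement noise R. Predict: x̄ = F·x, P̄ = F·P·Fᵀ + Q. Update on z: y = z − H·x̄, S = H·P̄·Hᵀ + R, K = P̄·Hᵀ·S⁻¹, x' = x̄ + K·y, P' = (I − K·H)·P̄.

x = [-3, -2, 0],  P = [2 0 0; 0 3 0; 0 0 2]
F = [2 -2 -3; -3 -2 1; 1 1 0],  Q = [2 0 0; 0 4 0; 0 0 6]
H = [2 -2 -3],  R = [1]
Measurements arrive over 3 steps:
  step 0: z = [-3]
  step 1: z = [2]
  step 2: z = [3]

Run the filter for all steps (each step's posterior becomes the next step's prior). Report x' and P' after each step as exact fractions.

step 0: x̄ = F·x = [-2, 13, -5]
step 0: P̄ = F·P·Fᵀ + Q = [40 -6 -2; -6 36 -12; -2 -12 11]
step 0: y = z − H·x̄ = [12]
step 0: S = H·P̄·Hᵀ + R = [332]
step 0: K = P̄·Hᵀ·S⁻¹ = [49/166; -12/83; -13/332]
step 0: x' = x̄ + K·y = [128/83, 935/83, -454/83]
step 0: P' = (I − K·H)·P̄ = [919/83 678/83 305/166; 678/83 2412/83 -1152/83; 305/166 -1152/83 3483/332]
step 1: x̄ = F·x = [-252/83, -2708/83, 1063/83]
step 1: P̄ = F·P·Fᵀ + Q = [995/332 -211/332 25/166; -211/332 123803/332 -23941/166; 25/166 -23941/166 5185/83]
step 1: y = z − H·x̄ = [-1557/83]
step 1: S = H·P̄·Hᵀ + R = [28172/83]
step 1: K = P̄·Hᵀ·S⁻¹ = [1131/56344; -52191/56344; 8411/28172]
step 1: x' = x̄ + K·y = [-192285/56344, -859255/56344, 203023/28172]
step 1: P' = (I − K·H)·P̄ = [322313/112688 639563/112688 -106127/56344; 639563/112688 9203345/112688 -2837197/56344; -106127/56344 -2837197/56344 907553/28172]
step 2: x̄ = F·x = [57901/28172, 2701411/56344, -262885/14086]
step 2: P̄ = F·P·Fᵀ + Q = [84433/28172 117811/56344 -12765/14086; 117811/56344 75441017/112688 -7114523/28172; -12765/14086 -7114523/28172 717557/7043]
step 2: y = z − H·x̄ = [1092815/28172]
step 2: S = H·P̄·Hᵀ + R = [16099813/28172]
step 2: K = P̄·Hᵀ·S⁻¹ = [127645/16099813; -32518257/32199626; 5567302/16099813]
step 2: x' = x̄ + K·y = [38040879/16099813, 141200002/16099813, -84508290/16099813]
step 2: P' = (I − K·H)·P̄ = [47673657/16099813 214664489/32199626 -39814940/16099813; 214664489/32199626 5578206301/64399252 -852726511/16099813; -39814940/16099813 -852726511/16099813 540085280/16099813]

step 0: x' = [128/83, 935/83, -454/83], P' = [919/83 678/83 305/166; 678/83 2412/83 -1152/83; 305/166 -1152/83 3483/332]
step 1: x' = [-192285/56344, -859255/56344, 203023/28172], P' = [322313/112688 639563/112688 -106127/56344; 639563/112688 9203345/112688 -2837197/56344; -106127/56344 -2837197/56344 907553/28172]
step 2: x' = [38040879/16099813, 141200002/16099813, -84508290/16099813], P' = [47673657/16099813 214664489/32199626 -39814940/16099813; 214664489/32199626 5578206301/64399252 -852726511/16099813; -39814940/16099813 -852726511/16099813 540085280/16099813]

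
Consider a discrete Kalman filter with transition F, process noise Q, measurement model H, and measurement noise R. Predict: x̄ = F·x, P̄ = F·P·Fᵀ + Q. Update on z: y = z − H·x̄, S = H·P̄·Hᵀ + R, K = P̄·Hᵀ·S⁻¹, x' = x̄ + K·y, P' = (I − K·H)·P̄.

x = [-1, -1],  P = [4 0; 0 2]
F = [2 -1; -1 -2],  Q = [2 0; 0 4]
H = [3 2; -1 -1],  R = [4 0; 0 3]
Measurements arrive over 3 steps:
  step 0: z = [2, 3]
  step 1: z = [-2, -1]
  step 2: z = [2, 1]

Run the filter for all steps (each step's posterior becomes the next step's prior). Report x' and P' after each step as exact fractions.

step 0: x' = [311/254, -377/254], P' = [638/127 -842/127; -842/127 1202/127]
step 1: x' = [-53205/119348, 25841/477392], P' = [50592/29837 -59217/29837; -59217/29837 356973/119348]
step 2: x' = [34611489/151953403, 39491531/151953403], P' = [254719804/151953403 -299183848/151953403; -299183848/151953403 452743528/151953403]

step 0: x̄ = F·x = [-1, 3]
step 0: P̄ = F·P·Fᵀ + Q = [20 -4; -4 16]
step 0: y = z − H·x̄ = [-1, 5]
step 0: S = H·P̄·Hᵀ + R = [200 -72; -72 31]
step 0: K = P̄·Hᵀ·S⁻¹ = [115/254 68/127; -61/254 -120/127]
step 0: x' = x̄ + K·y = [311/254, -377/254]
step 0: P' = (I − K·H)·P̄ = [638/127 -842/127; -842/127 1202/127]
step 1: x̄ = F·x = [999/254, 443/254]
step 1: P̄ = F·P·Fᵀ + Q = [7376/127 3654/127; 3654/127 2586/127]
step 1: y = z − H·x̄ = [-4391/254, 594/127]
step 1: S = H·P̄·Hᵀ + R = [121084/127 -45570/127; -45570/127 17651/127]
step 1: K = P̄·Hᵀ·S⁻¹ = [16671/59674 2875/29837; 1671/238696 -40035/119348]
step 1: x' = x̄ + K·y = [-53205/119348, 25841/477392]
step 1: P' = (I − K·H)·P̄ = [50592/29837 -59217/29837; -59217/29837 356973/119348]
step 2: x̄ = F·x = [-451481/477392, 80569/238696]
step 2: P̄ = F·P·Fᵀ + Q = [2352613/119348 509907/59674; 509907/59674 290045/29837]
step 2: y = z − H·x̄ = [1986951/477392, 187049/477392]
step 2: S = H·P̄·Hᵀ + R = [38529397/119348 -14477269/119348; -14477269/119348 5910465/119348]
step 2: K = P̄·Hᵀ·S⁻¹ = [41447929/151953403 14821348/151953403; 1983878/151953403 -51186560/151953403]
step 2: x' = x̄ + K·y = [34611489/151953403, 39491531/151953403]
step 2: P' = (I − K·H)·P̄ = [254719804/151953403 -299183848/151953403; -299183848/151953403 452743528/151953403]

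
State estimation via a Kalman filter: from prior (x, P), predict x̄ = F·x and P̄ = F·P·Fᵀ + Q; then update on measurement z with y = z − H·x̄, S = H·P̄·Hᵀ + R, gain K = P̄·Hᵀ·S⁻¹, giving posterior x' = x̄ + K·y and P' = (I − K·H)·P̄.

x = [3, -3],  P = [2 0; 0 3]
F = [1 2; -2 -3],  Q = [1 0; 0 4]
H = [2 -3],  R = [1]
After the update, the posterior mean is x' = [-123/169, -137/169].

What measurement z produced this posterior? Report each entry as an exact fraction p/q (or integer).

z = [1]

x̄ = F·x = [-3, 3]
P̄ = F·P·Fᵀ + Q = [15 -22; -22 39]
S = H·P̄·Hᵀ + R = [676]
K = P̄·Hᵀ·S⁻¹ = [24/169; -161/676]
x' − x̄ = [384/169, -644/169] = K·y
y = (KᵀK)⁻¹·Kᵀ·(x' − x̄) = [16]
z = y + H·x̄ = [16] + [-15] = [1]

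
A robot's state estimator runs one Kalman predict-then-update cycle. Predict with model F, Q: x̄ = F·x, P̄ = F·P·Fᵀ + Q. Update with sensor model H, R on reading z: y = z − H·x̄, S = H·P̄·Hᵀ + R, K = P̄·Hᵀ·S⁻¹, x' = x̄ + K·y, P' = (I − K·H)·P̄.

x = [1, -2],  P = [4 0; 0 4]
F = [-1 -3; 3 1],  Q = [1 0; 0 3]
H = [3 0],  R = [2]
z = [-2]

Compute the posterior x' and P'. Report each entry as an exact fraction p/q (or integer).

x̄ = F·x = [5, 1]
P̄ = F·P·Fᵀ + Q = [41 -24; -24 43]
y = z − H·x̄ = [-17]
S = H·P̄·Hᵀ + R = [371]
K = P̄·Hᵀ·S⁻¹ = [123/371; -72/371]
x' = x̄ + K·y = [-236/371, 1595/371]
P' = (I − K·H)·P̄ = [82/371 -48/371; -48/371 10769/371]

x' = [-236/371, 1595/371]
P' = [82/371 -48/371; -48/371 10769/371]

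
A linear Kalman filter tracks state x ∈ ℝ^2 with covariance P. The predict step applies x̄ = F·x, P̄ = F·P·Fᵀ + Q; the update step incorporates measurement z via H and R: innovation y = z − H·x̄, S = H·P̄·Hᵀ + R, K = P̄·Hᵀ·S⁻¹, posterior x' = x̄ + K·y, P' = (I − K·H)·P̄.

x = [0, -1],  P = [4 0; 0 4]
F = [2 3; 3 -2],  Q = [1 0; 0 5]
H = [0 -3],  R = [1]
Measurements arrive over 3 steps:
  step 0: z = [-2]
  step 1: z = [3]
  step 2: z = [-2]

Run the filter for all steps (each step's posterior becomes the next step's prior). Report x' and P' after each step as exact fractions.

step 0: x̄ = F·x = [-3, 2]
step 0: P̄ = F·P·Fᵀ + Q = [53 0; 0 57]
step 0: y = z − H·x̄ = [4]
step 0: S = H·P̄·Hᵀ + R = [514]
step 0: K = P̄·Hᵀ·S⁻¹ = [0; -171/514]
step 0: x' = x̄ + K·y = [-3, 172/257]
step 0: P' = (I − K·H)·P̄ = [53 0; 0 57/514]
step 1: x̄ = F·x = [-1026/257, -2657/257]
step 1: P̄ = F·P·Fᵀ + Q = [109995/514 81555/257; 81555/257 123988/257]
step 1: y = z − H·x̄ = [-7200/257]
step 1: S = H·P̄·Hᵀ + R = [1116149/257]
step 1: K = P̄·Hᵀ·S⁻¹ = [-244665/1116149; -371964/1116149]
step 1: x' = x̄ + K·y = [2398518/1116149, -1118549/1116149]
step 1: P' = (I − K·H)·P̄ = [11863365/2232298 81555/1116149; 81555/1116149 123988/1116149]
step 2: x̄ = F·x = [1441389/1116149, 9432652/1116149]
step 2: P̄ = F·P·Fᵀ + Q = [26937431/1116149 35253942/1116149; 35253942/1116149 116966359/2232298]
step 2: y = z − H·x̄ = [26065658/1116149]
step 2: S = H·P̄·Hᵀ + R = [1054929529/2232298]
step 2: K = P̄·Hᵀ·S⁻¹ = [-211523652/1054929529; -350899077/1054929529]
step 2: x' = x̄ + K·y = [-3577425015/1054929529, 720663458/1054929529]
step 2: P' = (I − K·H)·P̄ = [5416807003/1054929529 70507884/1054929529; 70507884/1054929529 116966359/1054929529]

step 0: x' = [-3, 172/257], P' = [53 0; 0 57/514]
step 1: x' = [2398518/1116149, -1118549/1116149], P' = [11863365/2232298 81555/1116149; 81555/1116149 123988/1116149]
step 2: x' = [-3577425015/1054929529, 720663458/1054929529], P' = [5416807003/1054929529 70507884/1054929529; 70507884/1054929529 116966359/1054929529]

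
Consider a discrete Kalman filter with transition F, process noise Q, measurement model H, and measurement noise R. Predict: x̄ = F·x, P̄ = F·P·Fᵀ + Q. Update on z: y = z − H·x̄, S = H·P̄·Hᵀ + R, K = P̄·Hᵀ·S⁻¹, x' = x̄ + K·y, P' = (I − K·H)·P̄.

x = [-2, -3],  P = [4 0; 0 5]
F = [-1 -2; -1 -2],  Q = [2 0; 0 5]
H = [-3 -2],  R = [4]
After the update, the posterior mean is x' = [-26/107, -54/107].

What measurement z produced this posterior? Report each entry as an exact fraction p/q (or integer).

x̄ = F·x = [8, 8]
P̄ = F·P·Fᵀ + Q = [26 24; 24 29]
S = H·P̄·Hᵀ + R = [642]
K = P̄·Hᵀ·S⁻¹ = [-21/107; -65/321]
x' − x̄ = [-882/107, -910/107] = K·y
y = (KᵀK)⁻¹·Kᵀ·(x' − x̄) = [42]
z = y + H·x̄ = [42] + [-40] = [2]

z = [2]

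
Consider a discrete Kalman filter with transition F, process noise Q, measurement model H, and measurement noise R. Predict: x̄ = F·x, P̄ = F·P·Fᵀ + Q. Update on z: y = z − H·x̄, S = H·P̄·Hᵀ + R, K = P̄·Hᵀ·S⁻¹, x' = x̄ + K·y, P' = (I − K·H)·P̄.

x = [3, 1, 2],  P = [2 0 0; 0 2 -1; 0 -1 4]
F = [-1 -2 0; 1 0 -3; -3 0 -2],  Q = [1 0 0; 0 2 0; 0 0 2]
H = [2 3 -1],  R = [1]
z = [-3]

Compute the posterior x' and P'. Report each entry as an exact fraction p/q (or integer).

x̄ = F·x = [-5, -3, -13]
P̄ = F·P·Fᵀ + Q = [11 -8 2; -8 40 18; 2 18 36]
y = z − H·x̄ = [3]
S = H·P̄·Hᵀ + R = [229]
K = P̄·Hᵀ·S⁻¹ = [-4/229; 86/229; 22/229]
x' = x̄ + K·y = [-1157/229, -429/229, -2911/229]
P' = (I − K·H)·P̄ = [2503/229 -1488/229 546/229; -1488/229 1764/229 2230/229; 546/229 2230/229 7760/229]

x' = [-1157/229, -429/229, -2911/229]
P' = [2503/229 -1488/229 546/229; -1488/229 1764/229 2230/229; 546/229 2230/229 7760/229]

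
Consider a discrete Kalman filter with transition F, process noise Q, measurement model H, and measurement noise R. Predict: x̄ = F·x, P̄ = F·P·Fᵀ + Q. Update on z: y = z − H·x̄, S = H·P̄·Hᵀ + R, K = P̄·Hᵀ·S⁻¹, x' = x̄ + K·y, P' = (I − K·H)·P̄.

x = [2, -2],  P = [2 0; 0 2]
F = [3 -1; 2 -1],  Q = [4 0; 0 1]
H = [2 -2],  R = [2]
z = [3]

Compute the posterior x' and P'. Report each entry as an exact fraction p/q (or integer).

x̄ = F·x = [8, 6]
P̄ = F·P·Fᵀ + Q = [24 14; 14 11]
y = z − H·x̄ = [-1]
S = H·P̄·Hᵀ + R = [30]
K = P̄·Hᵀ·S⁻¹ = [2/3; 1/5]
x' = x̄ + K·y = [22/3, 29/5]
P' = (I − K·H)·P̄ = [32/3 10; 10 49/5]

x' = [22/3, 29/5]
P' = [32/3 10; 10 49/5]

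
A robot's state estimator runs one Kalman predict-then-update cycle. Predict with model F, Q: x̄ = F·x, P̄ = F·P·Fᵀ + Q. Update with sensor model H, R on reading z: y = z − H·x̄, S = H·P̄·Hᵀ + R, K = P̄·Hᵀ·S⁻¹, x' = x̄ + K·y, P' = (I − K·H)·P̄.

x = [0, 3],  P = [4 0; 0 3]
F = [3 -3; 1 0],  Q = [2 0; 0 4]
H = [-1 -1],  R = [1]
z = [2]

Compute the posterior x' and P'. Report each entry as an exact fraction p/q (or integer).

x̄ = F·x = [-9, 0]
P̄ = F·P·Fᵀ + Q = [65 12; 12 8]
y = z − H·x̄ = [-7]
S = H·P̄·Hᵀ + R = [98]
K = P̄·Hᵀ·S⁻¹ = [-11/14; -10/49]
x' = x̄ + K·y = [-7/2, 10/7]
P' = (I − K·H)·P̄ = [9/2 -26/7; -26/7 192/49]

x' = [-7/2, 10/7]
P' = [9/2 -26/7; -26/7 192/49]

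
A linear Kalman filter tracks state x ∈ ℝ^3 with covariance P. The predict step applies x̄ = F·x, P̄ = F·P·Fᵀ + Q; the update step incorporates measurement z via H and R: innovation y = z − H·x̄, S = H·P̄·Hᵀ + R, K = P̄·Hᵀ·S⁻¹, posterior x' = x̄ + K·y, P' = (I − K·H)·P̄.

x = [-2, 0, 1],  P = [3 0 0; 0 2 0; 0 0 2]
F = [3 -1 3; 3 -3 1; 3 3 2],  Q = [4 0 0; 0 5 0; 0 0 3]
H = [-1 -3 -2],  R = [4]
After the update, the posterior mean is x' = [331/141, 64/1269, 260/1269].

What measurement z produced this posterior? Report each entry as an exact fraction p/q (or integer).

z = [-3]

x̄ = F·x = [-3, -5, -4]
P̄ = F·P·Fᵀ + Q = [51 39 33; 39 52 13; 33 13 56]
S = H·P̄·Hᵀ + R = [1269]
K = P̄·Hᵀ·S⁻¹ = [-26/141; -221/1269; -184/1269]
x' − x̄ = [754/141, 6409/1269, 5336/1269] = K·y
y = (KᵀK)⁻¹·Kᵀ·(x' − x̄) = [-29]
z = y + H·x̄ = [-29] + [26] = [-3]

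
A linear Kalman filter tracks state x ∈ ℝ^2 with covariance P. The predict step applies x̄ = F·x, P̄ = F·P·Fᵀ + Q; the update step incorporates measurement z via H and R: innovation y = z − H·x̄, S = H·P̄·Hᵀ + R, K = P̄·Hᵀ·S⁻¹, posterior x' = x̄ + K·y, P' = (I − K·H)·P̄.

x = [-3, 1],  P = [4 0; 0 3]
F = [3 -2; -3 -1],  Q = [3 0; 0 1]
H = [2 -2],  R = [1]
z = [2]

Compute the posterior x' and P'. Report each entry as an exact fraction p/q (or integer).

x' = [-35/121, -152/121]
P' = [4611/605 906/121; 906/121 920/121]

x̄ = F·x = [-11, 8]
P̄ = F·P·Fᵀ + Q = [51 -30; -30 40]
y = z − H·x̄ = [40]
S = H·P̄·Hᵀ + R = [605]
K = P̄·Hᵀ·S⁻¹ = [162/605; -28/121]
x' = x̄ + K·y = [-35/121, -152/121]
P' = (I − K·H)·P̄ = [4611/605 906/121; 906/121 920/121]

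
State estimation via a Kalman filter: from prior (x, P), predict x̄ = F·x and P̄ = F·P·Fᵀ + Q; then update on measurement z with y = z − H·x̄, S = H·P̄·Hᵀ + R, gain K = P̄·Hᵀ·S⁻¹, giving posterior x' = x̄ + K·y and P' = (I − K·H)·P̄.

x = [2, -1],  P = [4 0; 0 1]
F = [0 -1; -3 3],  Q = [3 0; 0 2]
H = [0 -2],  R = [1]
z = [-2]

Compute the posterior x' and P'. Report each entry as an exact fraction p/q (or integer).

x' = [23/63, 179/189]
P' = [80/21 -1/63; -1/63 47/189]

x̄ = F·x = [1, -9]
P̄ = F·P·Fᵀ + Q = [4 -3; -3 47]
y = z − H·x̄ = [-20]
S = H·P̄·Hᵀ + R = [189]
K = P̄·Hᵀ·S⁻¹ = [2/63; -94/189]
x' = x̄ + K·y = [23/63, 179/189]
P' = (I − K·H)·P̄ = [80/21 -1/63; -1/63 47/189]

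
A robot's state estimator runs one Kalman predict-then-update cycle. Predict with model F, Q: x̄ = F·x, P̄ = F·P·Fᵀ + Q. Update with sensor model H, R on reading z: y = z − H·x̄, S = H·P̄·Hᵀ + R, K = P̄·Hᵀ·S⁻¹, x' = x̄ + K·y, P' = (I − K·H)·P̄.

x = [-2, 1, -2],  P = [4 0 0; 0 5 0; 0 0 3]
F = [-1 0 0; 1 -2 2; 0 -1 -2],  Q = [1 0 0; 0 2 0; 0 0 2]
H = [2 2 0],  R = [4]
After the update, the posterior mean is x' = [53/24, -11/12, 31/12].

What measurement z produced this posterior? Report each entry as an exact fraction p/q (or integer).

z = [3]

x̄ = F·x = [2, -8, 3]
P̄ = F·P·Fᵀ + Q = [5 -4 0; -4 38 -2; 0 -2 19]
S = H·P̄·Hᵀ + R = [144]
K = P̄·Hᵀ·S⁻¹ = [1/72; 17/36; -1/36]
x' − x̄ = [5/24, 85/12, -5/12] = K·y
y = (KᵀK)⁻¹·Kᵀ·(x' − x̄) = [15]
z = y + H·x̄ = [15] + [-12] = [3]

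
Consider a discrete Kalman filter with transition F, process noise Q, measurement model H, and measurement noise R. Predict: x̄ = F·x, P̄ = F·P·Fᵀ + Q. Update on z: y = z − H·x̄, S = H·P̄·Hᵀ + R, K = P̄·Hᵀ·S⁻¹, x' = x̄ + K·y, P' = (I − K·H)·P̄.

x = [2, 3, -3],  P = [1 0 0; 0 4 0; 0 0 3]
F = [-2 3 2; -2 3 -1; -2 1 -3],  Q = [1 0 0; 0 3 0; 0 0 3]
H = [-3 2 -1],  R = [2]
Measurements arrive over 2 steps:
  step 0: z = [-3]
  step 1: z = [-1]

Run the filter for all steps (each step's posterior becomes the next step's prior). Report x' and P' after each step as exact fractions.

step 0: x' = [1065/181, 1938/181, 1196/181], P' = [1672/181 3039/181 1240/181; 3039/181 7101/181 5155/181; 1240/181 5155/181 6554/181]
step 1: x' = [522350/92069, 2330561/368276, -305055/92069], P' = [1884130/92069 2586956/92069 -378410/92069; 2586956/92069 15394307/368276 -37106/92069; -378410/92069 -37106/92069 997988/92069]

step 0: x̄ = F·x = [-1, 8, 8]
step 0: P̄ = F·P·Fᵀ + Q = [53 34 -2; 34 46 25; -2 25 38]
step 0: y = z − H·x̄ = [-14]
step 0: S = H·P̄·Hᵀ + R = [181]
step 0: K = P̄·Hᵀ·S⁻¹ = [-89/181; -35/181; 18/181]
step 0: x' = x̄ + K·y = [1065/181, 1938/181, 1196/181]
step 0: P' = (I − K·H)·P̄ = [1672/181 3039/181 1240/181; 3039/181 7101/181 5155/181; 1240/181 5155/181 6554/181]
step 1: x̄ = F·x = [6076/181, 2488/181, -3780/181]
step 1: P̄ = F·P·Fᵀ + Q = [112466/181 34006/181 -69250/181; 34006/181 15256/181 -18289/181; -69250/181 -18289/181 45112/181]
step 1: y = z − H·x̄ = [9291/181]
step 1: S = H·P̄·Hᵀ + R = [368276/181]
step 1: K = P̄·Hᵀ·S⁻¹ = [-50034/92069; -53217/368276; 31515/92069]
step 1: x' = x̄ + K·y = [522350/92069, 2330561/368276, -305055/92069]
step 1: P' = (I − K·H)·P̄ = [1884130/92069 2586956/92069 -378410/92069; 2586956/92069 15394307/368276 -37106/92069; -378410/92069 -37106/92069 997988/92069]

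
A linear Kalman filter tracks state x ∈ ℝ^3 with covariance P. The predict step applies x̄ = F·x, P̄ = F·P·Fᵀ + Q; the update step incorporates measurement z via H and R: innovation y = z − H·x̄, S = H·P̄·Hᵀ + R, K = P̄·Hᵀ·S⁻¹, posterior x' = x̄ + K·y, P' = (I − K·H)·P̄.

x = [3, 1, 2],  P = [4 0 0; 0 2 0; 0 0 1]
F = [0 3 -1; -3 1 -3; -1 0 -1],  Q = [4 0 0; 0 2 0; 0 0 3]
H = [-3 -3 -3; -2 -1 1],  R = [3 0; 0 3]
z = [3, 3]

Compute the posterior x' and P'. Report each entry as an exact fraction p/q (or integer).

x̄ = F·x = [1, -14, -5]
P̄ = F·P·Fᵀ + Q = [23 9 1; 9 49 15; 1 15 8]
y = z − H·x̄ = [-51, -4]
S = H·P̄·Hᵀ + R = [1173 345; 345 154]
K = P̄·Hᵀ·S⁻¹ = [24/437 -9/19; -5262/20539 211/893; -2661/20539 207/893]
x' = x̄ + K·y = [41/437, -38596/20539, 13972/20539]
P' = (I − K·H)·P̄ = [1249/437 -1575/437 302/437; -1575/437 106389/20539 -27102/20539; 302/437 -27102/20539 15569/20539]

x' = [41/437, -38596/20539, 13972/20539]
P' = [1249/437 -1575/437 302/437; -1575/437 106389/20539 -27102/20539; 302/437 -27102/20539 15569/20539]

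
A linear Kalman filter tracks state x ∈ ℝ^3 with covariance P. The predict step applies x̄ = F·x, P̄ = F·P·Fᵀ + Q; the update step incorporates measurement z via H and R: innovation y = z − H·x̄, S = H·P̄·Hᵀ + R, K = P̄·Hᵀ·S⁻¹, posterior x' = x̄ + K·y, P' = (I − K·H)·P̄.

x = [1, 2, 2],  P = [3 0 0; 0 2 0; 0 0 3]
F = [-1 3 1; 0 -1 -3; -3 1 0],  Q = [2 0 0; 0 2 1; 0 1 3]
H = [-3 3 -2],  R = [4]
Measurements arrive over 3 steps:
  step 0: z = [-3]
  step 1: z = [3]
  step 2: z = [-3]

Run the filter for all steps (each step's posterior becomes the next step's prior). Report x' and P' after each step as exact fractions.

step 0: x̄ = F·x = [7, -8, -1]
step 0: P̄ = F·P·Fᵀ + Q = [26 -15 15; -15 31 -1; 15 -1 32]
step 0: y = z − H·x̄ = [40]
step 0: S = H·P̄·Hᵀ + R = [1107]
step 0: K = P̄·Hᵀ·S⁻¹ = [-17/123; 140/1107; -112/1107]
step 0: x' = x̄ + K·y = [181/123, -3256/1107, -5587/1107]
step 0: P' = (I − K·H)·P̄ = [199/41 535/123 -59/123; 535/123 14717/1107 14573/1107; -59/123 14573/1107 22880/1107]
step 1: x̄ = F·x = [-16984/1107, 20017/1107, -8143/1107]
step 1: P̄ = F·P·Fᵀ + Q = [222530/1107 -255299/1107 28286/1107; -255299/1107 310289/1107 -47663/1107; 28286/1107 -47663/1107 37505/1107]
step 1: y = z − H·x̄ = [-123968/1107]
step 1: S = H·P̄·Hᵀ + R = [10456589/1107]
step 1: K = P̄·Hᵀ·S⁻¹ = [-1490059/10456589; 1792090/10456589; -302857/10456589]
step 1: x' = x̄ + K·y = [495096/804353, -893077/804353, -3307861/804353]
step 1: P' = (I − K·H)·P̄ = [96322427/10456589 689357/10456589 -140469487/10456589; 689357/10456589 29790403/10456589 40067389/10456589; -140469487/10456589 40067389/10456589 271411028/10456589]
step 2: x̄ = F·x = [-6482188/804353, 10816660/804353, -2605/881]
step 2: P̄ = F·P·Fᵀ + Q = [1173967426/10456589 -132692099/804353 912290/11453; -132692099/804353 210292859/804353 -118097/881; 912290/11453 -118097/881 1011967/11453]
step 2: y = z − H·x̄ = [-59066333/804353]
step 2: S = H·P̄·Hᵀ + R = [96772821099/10456589]
step 2: K = P̄·Hᵀ·S⁻¹ = [-10362735679/96772821099; 16179799948/96772821099; -8551693931/96772821099]
step 2: x' = x̄ + K·y = [-18910631585/96772821099, 113230449152/96772821099, 341835128096/96772821099]
step 2: P' = (I − K·H)·P̄ = [595017069097/96772821099 70208014211/96772821099 -766488110971/96772821099; 70208014211/96772821099 265125227161/96772821099 260016219529/96772821099; -766488110971/96772821099 260016219529/96772821099 1556859883612/96772821099]

step 0: x' = [181/123, -3256/1107, -5587/1107], P' = [199/41 535/123 -59/123; 535/123 14717/1107 14573/1107; -59/123 14573/1107 22880/1107]
step 1: x' = [495096/804353, -893077/804353, -3307861/804353], P' = [96322427/10456589 689357/10456589 -140469487/10456589; 689357/10456589 29790403/10456589 40067389/10456589; -140469487/10456589 40067389/10456589 271411028/10456589]
step 2: x' = [-18910631585/96772821099, 113230449152/96772821099, 341835128096/96772821099], P' = [595017069097/96772821099 70208014211/96772821099 -766488110971/96772821099; 70208014211/96772821099 265125227161/96772821099 260016219529/96772821099; -766488110971/96772821099 260016219529/96772821099 1556859883612/96772821099]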